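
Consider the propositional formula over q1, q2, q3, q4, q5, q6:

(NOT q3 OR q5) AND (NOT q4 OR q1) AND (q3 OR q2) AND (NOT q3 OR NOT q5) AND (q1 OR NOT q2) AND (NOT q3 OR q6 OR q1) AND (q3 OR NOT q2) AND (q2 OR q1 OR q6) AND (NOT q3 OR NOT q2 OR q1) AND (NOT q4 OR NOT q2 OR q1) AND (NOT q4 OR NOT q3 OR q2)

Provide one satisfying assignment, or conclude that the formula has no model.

Branch on q3: set q3 = false.
Unit clause (q2) forces q2 = true.
But (NOT q2) is also a unit clause — contradiction.
That branch fails; take q3 = true instead.
Unit clause (q5) forces q5 = true.
But (NOT q5) is also a unit clause — contradiction.
Both values of q3 lead to a conflict.

UNSATISFIABLE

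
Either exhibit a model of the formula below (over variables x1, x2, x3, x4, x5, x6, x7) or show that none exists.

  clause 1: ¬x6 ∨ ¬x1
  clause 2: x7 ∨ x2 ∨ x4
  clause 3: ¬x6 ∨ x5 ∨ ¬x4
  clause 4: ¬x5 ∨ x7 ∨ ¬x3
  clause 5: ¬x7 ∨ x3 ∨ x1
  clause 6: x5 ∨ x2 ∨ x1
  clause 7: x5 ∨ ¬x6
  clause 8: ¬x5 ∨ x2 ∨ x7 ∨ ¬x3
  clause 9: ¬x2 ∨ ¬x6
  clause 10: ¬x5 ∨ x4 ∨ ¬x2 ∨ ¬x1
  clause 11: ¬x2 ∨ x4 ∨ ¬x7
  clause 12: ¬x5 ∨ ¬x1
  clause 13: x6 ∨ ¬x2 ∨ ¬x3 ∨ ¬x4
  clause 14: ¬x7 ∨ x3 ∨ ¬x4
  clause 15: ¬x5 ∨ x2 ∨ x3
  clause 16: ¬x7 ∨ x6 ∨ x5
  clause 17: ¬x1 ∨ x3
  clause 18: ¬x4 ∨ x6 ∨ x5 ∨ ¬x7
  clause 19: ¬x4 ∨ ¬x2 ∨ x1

x1=False, x2=False, x3=True, x4=False, x5=True, x6=True, x7=True

Suppose x6 = True.
From the singleton clause (¬x1), x1 = False.
From the singleton clause (x5), x5 = True.
From the singleton clause (¬x2), x2 = False.
From the singleton clause (x3), x3 = True.
From the singleton clause (x7), x7 = True.
All clauses hold; x4 can take either value.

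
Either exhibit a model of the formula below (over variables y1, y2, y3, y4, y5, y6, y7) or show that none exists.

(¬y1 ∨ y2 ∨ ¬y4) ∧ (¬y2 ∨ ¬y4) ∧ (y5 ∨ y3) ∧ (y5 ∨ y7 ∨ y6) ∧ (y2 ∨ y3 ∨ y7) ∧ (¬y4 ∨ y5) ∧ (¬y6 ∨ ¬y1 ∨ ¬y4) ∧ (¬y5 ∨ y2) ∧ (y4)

UNSATISFIABLE

The clause (y4) is unit, so y4 = True.
The clause (¬y2) is unit, so y2 = False.
The clause (¬y1) is unit, so y1 = False.
The clause (y5) is unit, so y5 = True.
But (¬y5) is also a unit clause — contradiction.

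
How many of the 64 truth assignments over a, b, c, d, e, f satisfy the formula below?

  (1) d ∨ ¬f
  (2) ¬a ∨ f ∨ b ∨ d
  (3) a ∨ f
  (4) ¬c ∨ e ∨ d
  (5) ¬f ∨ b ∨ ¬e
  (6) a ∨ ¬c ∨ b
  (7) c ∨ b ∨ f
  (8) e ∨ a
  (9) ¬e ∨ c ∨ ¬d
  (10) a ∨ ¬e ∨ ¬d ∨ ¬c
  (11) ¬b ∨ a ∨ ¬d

There are 2^6 = 64 truth assignments over (a, b, c, d, e, f).
Split on a. With a = True, the clauses containing a are satisfied and ¬a drops from the rest; 13 of the 2^5 = 32 assignments to the other variables satisfy what remains.
With a = False, by the same count on the reduced clause set, 0 assignments work.
(One model: a=T, b=F, c=F, d=T, e=F, f=T.)
Total: 13 + 0 = 13.

13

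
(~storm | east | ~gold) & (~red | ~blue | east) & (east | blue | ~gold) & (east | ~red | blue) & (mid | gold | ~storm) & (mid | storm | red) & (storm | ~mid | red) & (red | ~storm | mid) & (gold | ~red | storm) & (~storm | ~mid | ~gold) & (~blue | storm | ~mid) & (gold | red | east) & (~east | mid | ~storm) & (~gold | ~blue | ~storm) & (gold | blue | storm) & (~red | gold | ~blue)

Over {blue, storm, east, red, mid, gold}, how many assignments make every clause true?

6

There are 2^6 = 64 truth assignments over (blue, storm, east, red, mid, gold).
Split on gold. With gold = 1, the clauses containing gold are satisfied and ~gold drops from the rest; 3 of the 2^5 = 32 assignments to the other variables satisfy what remains.
With gold = 0, by the same count on the reduced clause set, 3 assignments work.
(One model: blue=F, storm=F, east=T, red=T, mid=F, gold=T.)
Total: 3 + 3 = 6.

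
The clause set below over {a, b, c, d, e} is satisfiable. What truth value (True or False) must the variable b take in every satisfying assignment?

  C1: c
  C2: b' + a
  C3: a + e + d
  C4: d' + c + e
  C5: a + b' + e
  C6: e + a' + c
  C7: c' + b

True

Suppose b = 0.
From the singleton clause (c), c = 1.
But (c') is also a unit clause — contradiction.
So every satisfying assignment has b = True.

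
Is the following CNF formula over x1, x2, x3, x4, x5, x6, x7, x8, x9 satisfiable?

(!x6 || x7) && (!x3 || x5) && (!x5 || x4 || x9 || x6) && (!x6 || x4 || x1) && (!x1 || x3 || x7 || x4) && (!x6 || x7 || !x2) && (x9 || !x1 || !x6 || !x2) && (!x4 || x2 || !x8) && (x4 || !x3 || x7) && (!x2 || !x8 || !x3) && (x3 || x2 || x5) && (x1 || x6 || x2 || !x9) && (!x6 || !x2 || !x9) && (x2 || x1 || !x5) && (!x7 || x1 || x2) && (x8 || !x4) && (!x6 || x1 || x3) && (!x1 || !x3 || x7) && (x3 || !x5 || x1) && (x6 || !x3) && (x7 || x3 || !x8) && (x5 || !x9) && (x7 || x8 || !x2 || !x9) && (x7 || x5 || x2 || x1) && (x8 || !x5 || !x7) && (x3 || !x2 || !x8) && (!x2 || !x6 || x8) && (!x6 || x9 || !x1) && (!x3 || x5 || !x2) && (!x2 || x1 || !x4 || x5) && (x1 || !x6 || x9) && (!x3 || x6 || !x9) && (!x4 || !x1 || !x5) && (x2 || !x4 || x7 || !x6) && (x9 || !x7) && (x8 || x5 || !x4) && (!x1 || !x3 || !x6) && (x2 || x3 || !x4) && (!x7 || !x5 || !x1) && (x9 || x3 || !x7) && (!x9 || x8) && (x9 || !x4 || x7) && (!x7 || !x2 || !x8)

Yes

Try x6 = false.
From the singleton clause (!x3), x3 = false.
Try x2 = true.
From the singleton clause (!x8), x8 = false.
From the singleton clause (!x4), x4 = false.
From the singleton clause (!x9), x9 = false.
From the singleton clause (!x5), x5 = false.
From the singleton clause (!x7), x7 = false.
From the singleton clause (!x1), x1 = false.
Every clause now holds.
A satisfying assignment: x1=false; x2=true; x3=false; x4=false; x5=false; x6=false; x7=false; x8=false; x9=false.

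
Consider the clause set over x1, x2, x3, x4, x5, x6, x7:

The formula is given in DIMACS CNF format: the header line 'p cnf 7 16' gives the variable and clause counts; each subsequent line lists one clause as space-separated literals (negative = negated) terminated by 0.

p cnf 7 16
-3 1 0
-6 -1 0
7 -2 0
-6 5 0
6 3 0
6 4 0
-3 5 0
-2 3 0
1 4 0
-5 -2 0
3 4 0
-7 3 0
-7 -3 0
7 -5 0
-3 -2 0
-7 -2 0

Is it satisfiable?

Unsatisfiable

Case x3 = False:
(x6) alone gives x6 = True.
(¬x1) alone gives x1 = False.
(x5) alone gives x5 = True.
(¬x2) alone gives x2 = False.
(x4) alone gives x4 = True.
(¬x7) alone gives x7 = False.
But (x7) is also a unit clause — contradiction.
Backtrack on x3: now try x3 = True.
(x1) alone gives x1 = True.
(¬x6) alone gives x6 = False.
(x4) alone gives x4 = True.
(x5) alone gives x5 = True.
(¬x2) alone gives x2 = False.
(¬x7) alone gives x7 = False.
But (x7) is also a unit clause — contradiction.
Either choice for x3 ends in contradiction.
No assignment satisfies every clause.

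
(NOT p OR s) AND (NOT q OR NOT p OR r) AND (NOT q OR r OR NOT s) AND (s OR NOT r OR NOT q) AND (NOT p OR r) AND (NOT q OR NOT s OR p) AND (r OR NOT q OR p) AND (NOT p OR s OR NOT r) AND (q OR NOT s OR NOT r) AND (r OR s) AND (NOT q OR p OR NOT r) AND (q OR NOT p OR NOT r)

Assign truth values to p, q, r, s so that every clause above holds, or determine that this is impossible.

Case p = false:
Case q = false:
Case s = false:
(r) alone gives r = true.
Every clause now holds.

p: false; q: false; r: true; s: false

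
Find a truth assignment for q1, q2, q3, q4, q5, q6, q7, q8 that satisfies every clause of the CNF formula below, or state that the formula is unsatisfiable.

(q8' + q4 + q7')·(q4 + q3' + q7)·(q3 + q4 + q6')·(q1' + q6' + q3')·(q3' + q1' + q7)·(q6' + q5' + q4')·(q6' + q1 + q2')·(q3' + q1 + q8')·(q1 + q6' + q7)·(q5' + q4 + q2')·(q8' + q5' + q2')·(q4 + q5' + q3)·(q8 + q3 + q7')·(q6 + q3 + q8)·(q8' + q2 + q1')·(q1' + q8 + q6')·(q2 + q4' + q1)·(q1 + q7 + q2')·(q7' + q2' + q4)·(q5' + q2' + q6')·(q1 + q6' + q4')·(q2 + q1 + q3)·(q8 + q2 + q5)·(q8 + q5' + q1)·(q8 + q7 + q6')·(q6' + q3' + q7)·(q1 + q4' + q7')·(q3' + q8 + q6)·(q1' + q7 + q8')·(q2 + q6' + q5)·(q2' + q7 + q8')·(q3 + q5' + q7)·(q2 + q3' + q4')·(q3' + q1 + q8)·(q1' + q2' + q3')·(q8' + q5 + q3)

UNSATISFIABLE

Branch on q8: set q8 = 0.
Branch on q3: set q3 = 1.
(q6) alone gives q6 = 1.
(q1') alone gives q1 = 0.
But (q1) is also a unit clause — contradiction.
That branch fails; take q3 = 0 instead.
(q7') alone gives q7 = 0.
(q6) alone gives q6 = 1.
But (q6') is also a unit clause — contradiction.
Either choice for q3 ends in contradiction.
That branch fails; take q8 = 1 instead.
Branch on q4: set q4 = 1.
Branch on q6: set q6 = 0.
Branch on q3: set q3 = 0.
(q5) alone gives q5 = 1.
(q2') alone gives q2 = 0.
(q1') alone gives q1 = 0.
But (q1) is also a unit clause — contradiction.
That branch fails; take q3 = 1 instead.
(q1) alone gives q1 = 1.
(q7) alone gives q7 = 1.
(q2) alone gives q2 = 1.
But (q2') is also a unit clause — contradiction.
Either choice for q3 ends in contradiction.
That branch fails; take q6 = 1 instead.
(q5') alone gives q5 = 0.
(q1) alone gives q1 = 1.
(q3') alone gives q3 = 0.
But (q3) is also a unit clause — contradiction.
Either choice for q6 ends in contradiction.
That branch fails; take q4 = 0 instead.
(q7') alone gives q7 = 0.
(q3') alone gives q3 = 0.
(q6') alone gives q6 = 0.
(q5') alone gives q5 = 0.
But (q5) is also a unit clause — contradiction.
Either choice for q4 ends in contradiction.
Either choice for q8 ends in contradiction.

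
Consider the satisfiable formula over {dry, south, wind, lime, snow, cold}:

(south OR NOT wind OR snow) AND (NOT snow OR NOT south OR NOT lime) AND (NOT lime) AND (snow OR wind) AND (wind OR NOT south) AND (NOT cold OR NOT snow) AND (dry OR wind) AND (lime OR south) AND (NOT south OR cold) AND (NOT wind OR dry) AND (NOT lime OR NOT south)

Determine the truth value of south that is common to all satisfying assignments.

Suppose south = false.
(NOT lime) alone gives lime = false.
That conflicts with the unit clause (lime).
So every satisfying assignment has south = True.

True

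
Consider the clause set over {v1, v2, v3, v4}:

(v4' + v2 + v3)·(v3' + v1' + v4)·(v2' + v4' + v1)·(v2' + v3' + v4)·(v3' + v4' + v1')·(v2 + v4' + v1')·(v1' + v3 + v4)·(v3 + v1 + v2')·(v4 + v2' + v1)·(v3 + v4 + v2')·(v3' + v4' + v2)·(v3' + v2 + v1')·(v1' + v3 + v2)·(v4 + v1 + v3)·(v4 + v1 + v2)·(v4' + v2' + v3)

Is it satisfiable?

No

Case v4 = 0:
Case v3 = 0:
Unit clause (v1') forces v1 = 0.
That conflicts with the unit clause (v1).
So v3 must be the other value — set v3 = 1.
Unit clause (v1') forces v1 = 0.
Unit clause (v2') forces v2 = 0.
That conflicts with the unit clause (v2).
Both values of v3 lead to a conflict.
So v4 must be the other value — set v4 = 1.
Case v2 = 1:
Unit clause (v1) forces v1 = 1.
Unit clause (v3') forces v3 = 0.
That conflicts with the unit clause (v3).
So v2 must be the other value — set v2 = 0.
Unit clause (v3) forces v3 = 1.
That conflicts with the unit clause (v3').
Both values of v2 lead to a conflict.
Both values of v4 lead to a conflict.
No assignment satisfies every clause.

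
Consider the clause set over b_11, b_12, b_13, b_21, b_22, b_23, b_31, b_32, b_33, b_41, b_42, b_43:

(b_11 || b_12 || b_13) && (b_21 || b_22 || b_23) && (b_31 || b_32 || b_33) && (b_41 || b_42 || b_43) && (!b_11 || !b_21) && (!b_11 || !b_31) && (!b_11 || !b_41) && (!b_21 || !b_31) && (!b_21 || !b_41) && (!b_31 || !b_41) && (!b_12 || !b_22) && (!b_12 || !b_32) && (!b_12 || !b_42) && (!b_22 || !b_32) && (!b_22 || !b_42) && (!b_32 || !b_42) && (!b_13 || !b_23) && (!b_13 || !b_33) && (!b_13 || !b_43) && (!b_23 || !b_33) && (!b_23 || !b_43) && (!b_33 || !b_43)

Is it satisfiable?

Suppose b_11 = false.
Suppose b_12 = true.
The clause (!b_22) is unit, so b_22 = false.
The clause (!b_32) is unit, so b_32 = false.
The clause (!b_42) is unit, so b_42 = false.
Suppose b_21 = true.
The clause (!b_31) is unit, so b_31 = false.
The clause (b_33) is unit, so b_33 = true.
The clause (!b_41) is unit, so b_41 = false.
The clause (b_43) is unit, so b_43 = true.
But (!b_43) is also a unit clause — contradiction.
So b_21 must be the other value — set b_21 = false.
The clause (b_23) is unit, so b_23 = true.
The clause (!b_13) is unit, so b_13 = false.
The clause (!b_33) is unit, so b_33 = false.
The clause (b_31) is unit, so b_31 = true.
The clause (!b_41) is unit, so b_41 = false.
The clause (b_43) is unit, so b_43 = true.
But (!b_43) is also a unit clause — contradiction.
Both values of b_21 lead to a conflict.
So b_12 must be the other value — set b_12 = false.
The clause (b_13) is unit, so b_13 = true.
The clause (!b_23) is unit, so b_23 = false.
The clause (!b_33) is unit, so b_33 = false.
The clause (!b_43) is unit, so b_43 = false.
Suppose b_21 = true.
The clause (!b_31) is unit, so b_31 = false.
The clause (b_32) is unit, so b_32 = true.
The clause (!b_41) is unit, so b_41 = false.
The clause (b_42) is unit, so b_42 = true.
But (!b_42) is also a unit clause — contradiction.
So b_21 must be the other value — set b_21 = false.
The clause (b_22) is unit, so b_22 = true.
The clause (!b_32) is unit, so b_32 = false.
The clause (b_31) is unit, so b_31 = true.
The clause (!b_41) is unit, so b_41 = false.
The clause (b_42) is unit, so b_42 = true.
But (!b_42) is also a unit clause — contradiction.
Both values of b_21 lead to a conflict.
Both values of b_12 lead to a conflict.
So b_11 must be the other value — set b_11 = true.
The clause (!b_21) is unit, so b_21 = false.
The clause (!b_31) is unit, so b_31 = false.
The clause (!b_41) is unit, so b_41 = false.
Suppose b_22 = true.
The clause (!b_12) is unit, so b_12 = false.
The clause (!b_32) is unit, so b_32 = false.
The clause (b_33) is unit, so b_33 = true.
The clause (!b_42) is unit, so b_42 = false.
The clause (b_43) is unit, so b_43 = true.
But (!b_43) is also a unit clause — contradiction.
So b_22 must be the other value — set b_22 = false.
The clause (b_23) is unit, so b_23 = true.
The clause (!b_13) is unit, so b_13 = false.
The clause (!b_33) is unit, so b_33 = false.
The clause (b_32) is unit, so b_32 = true.
The clause (!b_12) is unit, so b_12 = false.
The clause (!b_42) is unit, so b_42 = false.
The clause (b_43) is unit, so b_43 = true.
But (!b_43) is also a unit clause — contradiction.
Both values of b_22 lead to a conflict.
Both values of b_11 lead to a conflict.
No assignment satisfies every clause.

No, unsatisfiable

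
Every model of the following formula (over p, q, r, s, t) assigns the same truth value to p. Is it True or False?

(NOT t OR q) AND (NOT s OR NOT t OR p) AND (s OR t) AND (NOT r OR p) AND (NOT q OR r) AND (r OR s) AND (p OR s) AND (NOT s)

True

Suppose p = false.
(NOT r) alone gives r = false.
(NOT q) alone gives q = false.
(NOT t) alone gives t = false.
(s) alone gives s = true.
Now (NOT s) is unsatisfied and unit — conflict.
So every satisfying assignment has p = True.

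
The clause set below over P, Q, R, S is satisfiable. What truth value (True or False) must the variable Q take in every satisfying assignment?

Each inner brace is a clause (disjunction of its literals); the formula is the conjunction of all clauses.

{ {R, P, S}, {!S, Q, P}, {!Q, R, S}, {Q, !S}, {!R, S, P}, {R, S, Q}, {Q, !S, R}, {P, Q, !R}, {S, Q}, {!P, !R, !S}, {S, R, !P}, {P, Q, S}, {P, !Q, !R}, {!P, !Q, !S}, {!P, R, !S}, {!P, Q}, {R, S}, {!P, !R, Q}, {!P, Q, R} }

True

Suppose Q = false.
From the singleton clause (!S), S = false.
But (S) is also a unit clause — contradiction.
So every satisfying assignment has Q = True.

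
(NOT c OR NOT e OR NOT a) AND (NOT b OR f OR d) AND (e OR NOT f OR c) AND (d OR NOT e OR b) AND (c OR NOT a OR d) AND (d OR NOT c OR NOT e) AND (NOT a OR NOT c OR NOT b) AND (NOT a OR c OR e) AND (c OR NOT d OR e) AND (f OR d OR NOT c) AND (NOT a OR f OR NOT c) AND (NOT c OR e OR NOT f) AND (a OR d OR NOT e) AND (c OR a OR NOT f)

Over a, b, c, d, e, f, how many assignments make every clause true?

13

There are 2^6 = 64 truth assignments over (a, b, c, d, e, f).
Split on e. With e = true, the clauses containing e are satisfied and NOT e drops from the rest; 10 of the 2^5 = 32 assignments to the other variables satisfy what remains.
With e = false, by the same count on the reduced clause set, 3 assignments work.
(One model: a=F, b=F, c=F, d=F, e=F, f=F.)
Total: 10 + 3 = 13.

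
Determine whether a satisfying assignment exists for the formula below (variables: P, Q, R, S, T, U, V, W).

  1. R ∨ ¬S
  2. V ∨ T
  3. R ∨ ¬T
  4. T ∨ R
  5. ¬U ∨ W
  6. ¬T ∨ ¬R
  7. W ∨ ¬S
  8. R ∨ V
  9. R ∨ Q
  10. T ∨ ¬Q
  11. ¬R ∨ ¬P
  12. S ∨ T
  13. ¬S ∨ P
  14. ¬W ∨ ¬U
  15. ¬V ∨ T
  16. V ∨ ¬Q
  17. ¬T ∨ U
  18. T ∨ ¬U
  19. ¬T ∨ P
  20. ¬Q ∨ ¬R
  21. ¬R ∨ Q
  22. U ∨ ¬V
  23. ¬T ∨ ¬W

No

Branch on R: set R = True.
From the singleton clause (¬T), T = False.
From the singleton clause (V), V = True.
Now (¬V) is unsatisfied and unit — conflict.
That branch fails; take R = False instead.
From the singleton clause (¬S), S = False.
From the singleton clause (¬T), T = False.
Now (T) is unsatisfied and unit — conflict.
Both values of R lead to a conflict.
No assignment satisfies every clause.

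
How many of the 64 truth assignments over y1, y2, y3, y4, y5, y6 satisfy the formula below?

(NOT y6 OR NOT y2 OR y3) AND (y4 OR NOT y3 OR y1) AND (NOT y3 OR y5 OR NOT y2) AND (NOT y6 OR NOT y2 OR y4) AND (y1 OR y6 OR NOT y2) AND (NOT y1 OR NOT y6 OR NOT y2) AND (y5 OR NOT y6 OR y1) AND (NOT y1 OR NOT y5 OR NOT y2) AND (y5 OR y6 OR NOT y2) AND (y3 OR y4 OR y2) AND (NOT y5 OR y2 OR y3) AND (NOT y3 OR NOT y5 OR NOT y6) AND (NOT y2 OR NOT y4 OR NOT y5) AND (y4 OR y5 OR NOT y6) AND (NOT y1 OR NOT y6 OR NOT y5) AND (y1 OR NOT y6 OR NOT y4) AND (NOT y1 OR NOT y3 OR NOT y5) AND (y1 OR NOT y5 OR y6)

7

There are 2^6 = 64 truth assignments over (y1, y2, y3, y4, y5, y6).
Split on y3. With y3 = true, the clauses containing y3 are satisfied and NOT y3 drops from the rest; 4 of the 2^5 = 32 assignments to the other variables satisfy what remains.
With y3 = false, by the same count on the reduced clause set, 3 assignments work.
(One model: y1=F, y2=F, y3=F, y4=T, y5=F, y6=F.)
Total: 4 + 3 = 7.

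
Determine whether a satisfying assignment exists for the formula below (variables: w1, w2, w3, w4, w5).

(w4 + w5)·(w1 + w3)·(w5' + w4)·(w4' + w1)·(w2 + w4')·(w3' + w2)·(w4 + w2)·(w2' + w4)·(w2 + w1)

Yes

Suppose w4 = 1.
Unit clause (w1) forces w1 = 1.
Unit clause (w2) forces w2 = 1.
No clause remains; w3, w5 are free.
A satisfying assignment: w1: 1,  w2: 1,  w3: 1,  w4: 1,  w5: 1.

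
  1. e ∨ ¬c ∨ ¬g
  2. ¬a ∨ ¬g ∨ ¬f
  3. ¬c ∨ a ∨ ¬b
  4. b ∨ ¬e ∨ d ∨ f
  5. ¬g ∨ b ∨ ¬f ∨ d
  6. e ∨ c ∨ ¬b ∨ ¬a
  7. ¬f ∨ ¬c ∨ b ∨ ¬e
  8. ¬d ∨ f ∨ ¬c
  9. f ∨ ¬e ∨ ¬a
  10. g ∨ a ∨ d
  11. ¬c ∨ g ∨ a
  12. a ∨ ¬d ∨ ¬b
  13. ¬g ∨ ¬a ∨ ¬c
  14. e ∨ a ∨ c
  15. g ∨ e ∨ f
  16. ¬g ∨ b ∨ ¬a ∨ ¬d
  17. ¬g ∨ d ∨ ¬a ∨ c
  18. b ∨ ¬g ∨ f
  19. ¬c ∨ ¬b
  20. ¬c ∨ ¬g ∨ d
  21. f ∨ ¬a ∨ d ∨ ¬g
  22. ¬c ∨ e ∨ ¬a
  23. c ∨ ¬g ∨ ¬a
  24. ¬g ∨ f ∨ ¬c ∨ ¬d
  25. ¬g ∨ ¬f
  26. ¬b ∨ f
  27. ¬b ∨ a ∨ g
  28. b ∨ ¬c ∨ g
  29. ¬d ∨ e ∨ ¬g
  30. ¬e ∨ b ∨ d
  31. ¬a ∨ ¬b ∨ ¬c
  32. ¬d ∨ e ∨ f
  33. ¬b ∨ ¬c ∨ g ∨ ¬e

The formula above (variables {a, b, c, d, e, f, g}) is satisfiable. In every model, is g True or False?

False

Suppose g = True.
Unit clause (¬f) forces f = False.
Unit clause (b) forces b = True.
Now (¬b) is unsatisfied and unit — conflict.
So every satisfying assignment has g = False.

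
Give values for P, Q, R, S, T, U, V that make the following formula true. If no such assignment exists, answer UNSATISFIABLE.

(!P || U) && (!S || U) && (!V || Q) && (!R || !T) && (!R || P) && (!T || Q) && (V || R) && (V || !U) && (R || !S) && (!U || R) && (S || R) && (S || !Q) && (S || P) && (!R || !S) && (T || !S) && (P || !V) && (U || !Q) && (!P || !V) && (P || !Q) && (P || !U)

UNSATISFIABLE

Try P = false.
Unit clause (!R) forces R = false.
Unit clause (V) forces V = true.
That conflicts with the unit clause (!V).
So P must be the other value — set P = true.
Unit clause (U) forces U = true.
Unit clause (V) forces V = true.
That conflicts with the unit clause (!V).
Neither P = true nor P = false works.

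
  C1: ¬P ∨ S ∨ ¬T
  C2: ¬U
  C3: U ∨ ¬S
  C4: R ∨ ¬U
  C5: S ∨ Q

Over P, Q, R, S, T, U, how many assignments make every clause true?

There are 2^6 = 64 truth assignments over (P, Q, R, S, T, U).
Split on Q. With Q = True, the clauses containing Q are satisfied and ¬Q drops from the rest; 6 of the 2^5 = 32 assignments to the other variables satisfy what remains.
With Q = False, by the same count on the reduced clause set, 0 assignments work.
(One model: P=F, Q=T, R=F, S=F, T=F, U=F.)
Total: 6 + 0 = 6.

6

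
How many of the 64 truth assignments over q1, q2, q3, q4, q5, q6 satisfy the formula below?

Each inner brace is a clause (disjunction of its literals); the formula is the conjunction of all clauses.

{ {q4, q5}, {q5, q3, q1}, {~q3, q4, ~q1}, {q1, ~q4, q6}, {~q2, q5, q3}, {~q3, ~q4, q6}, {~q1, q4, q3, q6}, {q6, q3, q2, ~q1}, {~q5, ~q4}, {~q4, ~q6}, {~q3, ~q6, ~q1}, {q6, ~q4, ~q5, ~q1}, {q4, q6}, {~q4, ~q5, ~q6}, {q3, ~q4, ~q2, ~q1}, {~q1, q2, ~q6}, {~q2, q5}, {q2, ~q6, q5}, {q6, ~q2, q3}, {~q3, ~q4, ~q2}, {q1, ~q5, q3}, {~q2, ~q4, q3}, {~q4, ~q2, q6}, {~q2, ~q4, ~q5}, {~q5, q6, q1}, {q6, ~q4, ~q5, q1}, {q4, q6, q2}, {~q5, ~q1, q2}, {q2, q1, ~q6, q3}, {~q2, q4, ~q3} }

There are 2^6 = 64 truth assignments over (q1, q2, q3, q4, q5, q6).
Split on q3. With q3 = 1, the clauses containing q3 are satisfied and ~q3 drops from the rest; 1 of the 2^5 = 32 assignments to the other variables satisfy what remains.
With q3 = 0, by the same count on the reduced clause set, 1 assignment works.
(One model: q1=F, q2=F, q3=T, q4=F, q5=T, q6=T.)
Total: 1 + 1 = 2.

2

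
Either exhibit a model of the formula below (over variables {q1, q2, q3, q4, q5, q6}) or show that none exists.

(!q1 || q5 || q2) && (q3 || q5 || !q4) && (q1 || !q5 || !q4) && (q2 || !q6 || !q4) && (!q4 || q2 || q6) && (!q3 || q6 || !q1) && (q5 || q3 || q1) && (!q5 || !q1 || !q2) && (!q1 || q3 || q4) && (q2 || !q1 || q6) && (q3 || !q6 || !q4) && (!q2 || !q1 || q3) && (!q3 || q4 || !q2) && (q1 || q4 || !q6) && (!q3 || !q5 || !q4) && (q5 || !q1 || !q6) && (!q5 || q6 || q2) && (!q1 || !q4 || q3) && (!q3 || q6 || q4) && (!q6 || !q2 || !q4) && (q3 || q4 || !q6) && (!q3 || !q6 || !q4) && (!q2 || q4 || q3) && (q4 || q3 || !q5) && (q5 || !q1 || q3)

Suppose q1 = true.
Suppose q5 = true.
From the singleton clause (!q2), q2 = false.
From the singleton clause (q6), q6 = true.
From the singleton clause (!q4), q4 = false.
From the singleton clause (q3), q3 = true.
This assignment satisfies each clause.

q1: true, q2: false, q3: true, q4: false, q5: true, q6: true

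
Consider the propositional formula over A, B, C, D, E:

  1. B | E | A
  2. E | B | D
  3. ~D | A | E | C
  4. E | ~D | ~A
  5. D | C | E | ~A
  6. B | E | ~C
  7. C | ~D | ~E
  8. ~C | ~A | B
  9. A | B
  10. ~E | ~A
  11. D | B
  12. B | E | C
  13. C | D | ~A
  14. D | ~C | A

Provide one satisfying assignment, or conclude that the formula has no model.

A=0, B=1, C=0, D=0, E=1

Try A = 0.
The clause (B) is unit, so B = 1.
Try D = 0.
The clause (~C) is unit, so C = 0.
No clause remains; E is free.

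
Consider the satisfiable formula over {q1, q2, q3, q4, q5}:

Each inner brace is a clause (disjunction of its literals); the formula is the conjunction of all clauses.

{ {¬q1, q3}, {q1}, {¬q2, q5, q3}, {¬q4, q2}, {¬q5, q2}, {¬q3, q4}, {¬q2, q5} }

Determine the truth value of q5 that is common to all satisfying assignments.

Suppose q5 = False.
From the singleton clause (q1), q1 = True.
From the singleton clause (q3), q3 = True.
From the singleton clause (q4), q4 = True.
From the singleton clause (q2), q2 = True.
Now (¬q2) is unsatisfied and unit — conflict.
So every satisfying assignment has q5 = True.

True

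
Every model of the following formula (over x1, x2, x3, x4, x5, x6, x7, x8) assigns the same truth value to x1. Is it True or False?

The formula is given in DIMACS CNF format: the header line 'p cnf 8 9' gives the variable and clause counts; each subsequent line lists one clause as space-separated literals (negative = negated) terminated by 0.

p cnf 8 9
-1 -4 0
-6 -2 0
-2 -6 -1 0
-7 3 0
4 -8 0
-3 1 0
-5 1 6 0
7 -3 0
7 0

True

Suppose x1 = False.
From the singleton clause (¬x3), x3 = False.
From the singleton clause (¬x7), x7 = False.
But (x7) is also a unit clause — contradiction.
So every satisfying assignment has x1 = True.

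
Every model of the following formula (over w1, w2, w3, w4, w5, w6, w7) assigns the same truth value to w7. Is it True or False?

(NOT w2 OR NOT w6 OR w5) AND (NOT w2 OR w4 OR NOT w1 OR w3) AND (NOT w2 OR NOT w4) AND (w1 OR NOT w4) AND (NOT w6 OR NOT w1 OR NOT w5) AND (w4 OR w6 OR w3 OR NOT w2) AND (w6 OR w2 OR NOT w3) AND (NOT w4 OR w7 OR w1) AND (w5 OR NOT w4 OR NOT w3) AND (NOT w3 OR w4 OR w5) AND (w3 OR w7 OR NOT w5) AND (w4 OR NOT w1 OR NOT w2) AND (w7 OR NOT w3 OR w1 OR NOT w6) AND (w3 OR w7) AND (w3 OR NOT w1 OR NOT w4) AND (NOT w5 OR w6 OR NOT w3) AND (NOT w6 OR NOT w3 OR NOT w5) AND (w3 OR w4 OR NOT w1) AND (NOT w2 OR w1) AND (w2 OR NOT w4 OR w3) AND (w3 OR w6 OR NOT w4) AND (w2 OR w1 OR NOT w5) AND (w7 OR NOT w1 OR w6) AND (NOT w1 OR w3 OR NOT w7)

Suppose w7 = false.
The clause (w3) is unit, so w3 = true.
Branch on w2: set w2 = false.
The clause (w6) is unit, so w6 = true.
The clause (w1) is unit, so w1 = true.
The clause (NOT w5) is unit, so w5 = false.
The clause (NOT w4) is unit, so w4 = false.
That conflicts with the unit clause (w4).
Undo w2 and try w2 = true.
The clause (NOT w4) is unit, so w4 = false.
The clause (w5) is unit, so w5 = true.
The clause (NOT w1) is unit, so w1 = false.
That conflicts with the unit clause (w1).
Neither w2 = true nor w2 = false works.
So every satisfying assignment has w7 = True.

True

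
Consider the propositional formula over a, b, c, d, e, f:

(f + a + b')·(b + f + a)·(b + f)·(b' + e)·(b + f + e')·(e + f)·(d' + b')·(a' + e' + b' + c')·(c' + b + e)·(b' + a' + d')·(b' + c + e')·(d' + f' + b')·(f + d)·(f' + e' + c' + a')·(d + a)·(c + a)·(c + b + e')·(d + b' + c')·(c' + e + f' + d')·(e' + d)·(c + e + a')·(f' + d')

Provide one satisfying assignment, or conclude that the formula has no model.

UNSATISFIABLE

Branch on b: set b = 1.
From the singleton clause (e), e = 1.
From the singleton clause (d'), d = 0.
But (d) is also a unit clause — contradiction.
Undo b and try b = 0.
From the singleton clause (f), f = 1.
From the singleton clause (d'), d = 0.
From the singleton clause (a), a = 1.
From the singleton clause (e'), e = 0.
From the singleton clause (c'), c = 0.
But (c) is also a unit clause — contradiction.
Neither b = 1 nor b = 0 works.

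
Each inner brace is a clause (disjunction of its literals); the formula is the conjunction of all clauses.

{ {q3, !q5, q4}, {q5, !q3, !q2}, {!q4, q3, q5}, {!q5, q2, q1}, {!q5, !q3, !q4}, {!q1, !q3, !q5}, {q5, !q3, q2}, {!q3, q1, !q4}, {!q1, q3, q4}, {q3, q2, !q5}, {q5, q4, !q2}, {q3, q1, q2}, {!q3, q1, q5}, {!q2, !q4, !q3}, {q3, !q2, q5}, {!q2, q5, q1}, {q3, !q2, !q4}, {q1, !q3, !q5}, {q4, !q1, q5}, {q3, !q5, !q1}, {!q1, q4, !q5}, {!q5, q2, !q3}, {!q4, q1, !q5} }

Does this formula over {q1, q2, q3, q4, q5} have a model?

No

Try q3 = true.
Try q5 = true.
(!q4) alone gives q4 = false.
(!q1) alone gives q1 = false.
That conflicts with the unit clause (q1).
Undo q5 and try q5 = false.
(!q2) alone gives q2 = false.
That conflicts with the unit clause (q2).
Either choice for q5 ends in contradiction.
Undo q3 and try q3 = false.
Try q5 = false.
(!q4) alone gives q4 = false.
(!q1) alone gives q1 = false.
(!q2) alone gives q2 = false.
That conflicts with the unit clause (q2).
Undo q5 and try q5 = true.
(q4) alone gives q4 = true.
(q2) alone gives q2 = true.
That conflicts with the unit clause (!q2).
Either choice for q5 ends in contradiction.
Either choice for q3 ends in contradiction.
No assignment satisfies every clause.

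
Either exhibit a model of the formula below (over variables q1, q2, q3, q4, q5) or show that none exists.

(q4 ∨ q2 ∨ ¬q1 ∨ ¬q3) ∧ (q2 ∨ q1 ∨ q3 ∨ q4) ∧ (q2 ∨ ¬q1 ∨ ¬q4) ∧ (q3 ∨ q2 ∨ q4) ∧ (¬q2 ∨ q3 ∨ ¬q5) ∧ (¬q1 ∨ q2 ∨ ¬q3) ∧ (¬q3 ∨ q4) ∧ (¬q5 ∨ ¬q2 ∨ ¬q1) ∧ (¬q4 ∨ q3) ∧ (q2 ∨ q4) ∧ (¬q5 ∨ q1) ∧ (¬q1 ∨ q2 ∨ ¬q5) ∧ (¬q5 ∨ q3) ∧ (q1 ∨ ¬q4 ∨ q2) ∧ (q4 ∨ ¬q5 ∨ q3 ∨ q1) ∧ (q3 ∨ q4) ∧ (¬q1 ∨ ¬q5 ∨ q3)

Suppose q3 = True.
The clause (q4) is unit, so q4 = True.
Suppose q2 = True.
Suppose q5 = False.
Every clause is now satisfied; q1 is unconstrained.

q1 ↦ False,  q2 ↦ True,  q3 ↦ True,  q4 ↦ True,  q5 ↦ False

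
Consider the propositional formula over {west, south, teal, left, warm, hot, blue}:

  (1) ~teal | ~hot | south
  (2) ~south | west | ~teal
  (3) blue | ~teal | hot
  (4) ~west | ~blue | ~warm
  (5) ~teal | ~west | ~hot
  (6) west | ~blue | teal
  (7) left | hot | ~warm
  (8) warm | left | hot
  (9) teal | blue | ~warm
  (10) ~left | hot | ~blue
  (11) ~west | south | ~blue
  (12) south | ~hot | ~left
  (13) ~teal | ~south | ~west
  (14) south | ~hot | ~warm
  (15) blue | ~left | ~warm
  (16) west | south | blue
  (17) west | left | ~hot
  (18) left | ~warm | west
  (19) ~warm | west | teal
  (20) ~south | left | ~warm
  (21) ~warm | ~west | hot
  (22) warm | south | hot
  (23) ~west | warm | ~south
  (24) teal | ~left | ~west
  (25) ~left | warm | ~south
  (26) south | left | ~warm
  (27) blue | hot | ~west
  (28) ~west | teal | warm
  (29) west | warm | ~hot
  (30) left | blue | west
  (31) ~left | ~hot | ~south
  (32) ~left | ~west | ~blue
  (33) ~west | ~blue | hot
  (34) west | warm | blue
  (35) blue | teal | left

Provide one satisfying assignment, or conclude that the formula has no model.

Suppose teal = 0.
Suppose west = 1.
From the singleton clause (~left), left = 0.
From the singleton clause (warm), warm = 1.
From the singleton clause (~blue), blue = 0.
But (blue) is also a unit clause — contradiction.
Undo west and try west = 0.
From the singleton clause (~blue), blue = 0.
From the singleton clause (~warm), warm = 0.
But (warm) is also a unit clause — contradiction.
Both values of west lead to a conflict.
Undo teal and try teal = 1.
Suppose hot = 0.
From the singleton clause (blue), blue = 1.
From the singleton clause (~left), left = 0.
From the singleton clause (~warm), warm = 0.
But (warm) is also a unit clause — contradiction.
Undo hot and try hot = 1.
From the singleton clause (south), south = 1.
From the singleton clause (west), west = 1.
But (~west) is also a unit clause — contradiction.
Both values of hot lead to a conflict.
Both values of teal lead to a conflict.

UNSATISFIABLE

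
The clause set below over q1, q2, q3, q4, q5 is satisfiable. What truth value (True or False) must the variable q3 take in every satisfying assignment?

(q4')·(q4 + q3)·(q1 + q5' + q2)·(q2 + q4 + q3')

Suppose q3 = 0.
The clause (q4') is unit, so q4 = 0.
Now (q4) is unsatisfied and unit — conflict.
So every satisfying assignment has q3 = True.

True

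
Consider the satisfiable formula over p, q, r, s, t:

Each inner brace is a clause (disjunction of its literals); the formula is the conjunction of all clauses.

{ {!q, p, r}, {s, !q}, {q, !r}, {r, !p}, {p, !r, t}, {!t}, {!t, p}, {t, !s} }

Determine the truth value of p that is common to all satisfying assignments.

Suppose p = true.
From the singleton clause (r), r = true.
From the singleton clause (q), q = true.
From the singleton clause (s), s = true.
From the singleton clause (!t), t = false.
But (t) is also a unit clause — contradiction.
So every satisfying assignment has p = False.

False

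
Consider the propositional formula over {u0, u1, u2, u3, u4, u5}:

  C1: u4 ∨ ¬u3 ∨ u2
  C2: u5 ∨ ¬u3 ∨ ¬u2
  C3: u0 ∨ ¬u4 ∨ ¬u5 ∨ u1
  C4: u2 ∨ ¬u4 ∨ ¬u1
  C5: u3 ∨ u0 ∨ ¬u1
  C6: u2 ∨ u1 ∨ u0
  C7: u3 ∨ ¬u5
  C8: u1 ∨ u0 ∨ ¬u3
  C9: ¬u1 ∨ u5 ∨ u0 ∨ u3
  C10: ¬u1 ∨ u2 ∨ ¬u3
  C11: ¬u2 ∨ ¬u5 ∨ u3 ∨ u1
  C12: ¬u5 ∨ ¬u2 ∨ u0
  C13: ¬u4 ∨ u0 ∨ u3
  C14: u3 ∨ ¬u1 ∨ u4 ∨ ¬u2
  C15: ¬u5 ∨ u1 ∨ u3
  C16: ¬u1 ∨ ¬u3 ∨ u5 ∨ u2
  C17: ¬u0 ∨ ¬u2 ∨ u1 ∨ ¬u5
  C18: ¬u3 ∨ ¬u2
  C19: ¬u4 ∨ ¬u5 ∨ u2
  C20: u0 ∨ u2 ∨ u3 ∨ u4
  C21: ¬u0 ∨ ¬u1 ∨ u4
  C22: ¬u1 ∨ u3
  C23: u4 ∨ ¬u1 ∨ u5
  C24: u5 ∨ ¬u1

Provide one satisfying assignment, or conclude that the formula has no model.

u0 ↦ True,  u1 ↦ False,  u2 ↦ False,  u3 ↦ True,  u4 ↦ True,  u5 ↦ False

Case u3 = True:
Unit clause (¬u2) forces u2 = False.
Unit clause (u4) forces u4 = True.
Unit clause (¬u1) forces u1 = False.
Unit clause (u0) forces u0 = True.
Unit clause (¬u5) forces u5 = False.
All clauses are satisfied.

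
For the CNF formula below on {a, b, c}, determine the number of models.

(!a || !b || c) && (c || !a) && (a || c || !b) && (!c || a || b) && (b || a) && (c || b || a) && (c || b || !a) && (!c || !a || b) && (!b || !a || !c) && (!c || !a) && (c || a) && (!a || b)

There are 2^3 = 8 truth assignments over (a, b, c).
Split on a. With a = true, the clauses containing a are satisfied and !a drops from the rest; 0 of the 2^2 = 4 assignments to the other variables satisfy what remains.
With a = false, by the same count on the reduced clause set, 1 assignment works.
Total: 0 + 1 = 1.

1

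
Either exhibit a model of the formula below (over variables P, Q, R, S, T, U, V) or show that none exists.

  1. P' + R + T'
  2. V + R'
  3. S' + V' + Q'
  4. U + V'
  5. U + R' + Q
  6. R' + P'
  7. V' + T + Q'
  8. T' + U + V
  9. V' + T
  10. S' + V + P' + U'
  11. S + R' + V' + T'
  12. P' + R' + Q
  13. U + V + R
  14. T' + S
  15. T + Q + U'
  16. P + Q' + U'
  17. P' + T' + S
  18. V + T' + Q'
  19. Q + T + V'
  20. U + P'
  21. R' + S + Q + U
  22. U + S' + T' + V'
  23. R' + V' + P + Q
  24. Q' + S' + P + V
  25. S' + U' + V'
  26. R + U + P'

P: 1,  Q: 1,  R: 0,  S: 0,  T: 0,  U: 1,  V: 0

Suppose V = 0.
(R') alone gives R = 0.
(U) alone gives U = 1.
Suppose P = 1.
(T') alone gives T = 0.
(S') alone gives S = 0.
(Q) alone gives Q = 1.
All clauses are satisfied.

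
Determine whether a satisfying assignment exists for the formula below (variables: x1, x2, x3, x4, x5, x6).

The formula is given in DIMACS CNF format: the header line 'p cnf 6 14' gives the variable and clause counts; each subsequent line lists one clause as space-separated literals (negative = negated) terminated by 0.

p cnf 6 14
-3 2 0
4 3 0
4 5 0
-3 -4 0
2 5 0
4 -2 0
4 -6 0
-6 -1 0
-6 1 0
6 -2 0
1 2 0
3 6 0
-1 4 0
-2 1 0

Branch on x3: set x3 = False.
From the singleton clause (x4), x4 = True.
From the singleton clause (x6), x6 = True.
From the singleton clause (¬x1), x1 = False.
But (x1) is also a unit clause — contradiction.
Backtrack on x3: now try x3 = True.
From the singleton clause (x2), x2 = True.
From the singleton clause (¬x4), x4 = False.
But (x4) is also a unit clause — contradiction.
Either choice for x3 ends in contradiction.
No assignment satisfies every clause.

No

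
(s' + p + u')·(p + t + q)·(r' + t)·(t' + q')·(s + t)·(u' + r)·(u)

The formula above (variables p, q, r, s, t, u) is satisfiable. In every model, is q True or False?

False

Suppose q = 1.
From the singleton clause (t'), t = 0.
From the singleton clause (r'), r = 0.
From the singleton clause (s), s = 1.
From the singleton clause (u'), u = 0.
That conflicts with the unit clause (u).
So every satisfying assignment has q = False.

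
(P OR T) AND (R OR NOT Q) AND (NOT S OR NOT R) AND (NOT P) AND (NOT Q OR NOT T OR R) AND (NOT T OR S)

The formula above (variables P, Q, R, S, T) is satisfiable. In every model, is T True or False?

Suppose T = false.
The clause (P) is unit, so P = true.
Now (NOT P) is unsatisfied and unit — conflict.
So every satisfying assignment has T = True.

True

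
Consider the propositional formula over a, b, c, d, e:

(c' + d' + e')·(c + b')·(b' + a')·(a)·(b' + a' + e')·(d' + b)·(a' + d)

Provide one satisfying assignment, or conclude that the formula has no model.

UNSATISFIABLE

From the singleton clause (a), a = 1.
From the singleton clause (b'), b = 0.
From the singleton clause (d'), d = 0.
That conflicts with the unit clause (d).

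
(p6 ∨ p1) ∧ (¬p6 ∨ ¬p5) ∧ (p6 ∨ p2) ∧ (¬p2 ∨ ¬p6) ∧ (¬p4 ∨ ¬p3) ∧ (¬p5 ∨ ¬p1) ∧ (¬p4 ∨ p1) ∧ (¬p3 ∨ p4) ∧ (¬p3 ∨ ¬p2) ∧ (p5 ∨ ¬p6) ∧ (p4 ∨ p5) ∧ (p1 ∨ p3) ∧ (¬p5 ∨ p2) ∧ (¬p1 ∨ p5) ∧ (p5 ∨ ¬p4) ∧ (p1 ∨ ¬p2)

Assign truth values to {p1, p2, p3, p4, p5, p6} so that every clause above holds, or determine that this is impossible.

Case p6 = True:
From the singleton clause (¬p5), p5 = False.
Now (p5) is unsatisfied and unit — conflict.
That branch fails; take p6 = False instead.
From the singleton clause (p1), p1 = True.
From the singleton clause (p2), p2 = True.
From the singleton clause (¬p5), p5 = False.
Now (p5) is unsatisfied and unit — conflict.
Neither p6 = True nor p6 = False works.

UNSATISFIABLE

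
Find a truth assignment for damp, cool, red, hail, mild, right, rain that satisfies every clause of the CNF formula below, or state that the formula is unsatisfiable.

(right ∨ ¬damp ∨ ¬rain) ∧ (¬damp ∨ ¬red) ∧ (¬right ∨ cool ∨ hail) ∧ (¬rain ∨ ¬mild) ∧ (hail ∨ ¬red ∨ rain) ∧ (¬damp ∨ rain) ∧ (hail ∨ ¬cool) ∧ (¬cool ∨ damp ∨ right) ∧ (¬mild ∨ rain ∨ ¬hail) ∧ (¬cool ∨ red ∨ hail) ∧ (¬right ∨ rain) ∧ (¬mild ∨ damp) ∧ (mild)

UNSATISFIABLE

The clause (mild) is unit, so mild = True.
The clause (¬rain) is unit, so rain = False.
The clause (¬damp) is unit, so damp = False.
Now (damp) is unsatisfied and unit — conflict.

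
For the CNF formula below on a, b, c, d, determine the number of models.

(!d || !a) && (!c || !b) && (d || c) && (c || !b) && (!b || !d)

There are 2^4 = 16 truth assignments over (a, b, c, d).
Split on d. With d = true, the clauses containing d are satisfied and !d drops from the rest; 2 of the 2^3 = 8 assignments to the other variables satisfy what remains.
With d = false, by the same count on the reduced clause set, 2 assignments work.
(One model: a=F, b=F, c=F, d=T.)
Total: 2 + 2 = 4.

4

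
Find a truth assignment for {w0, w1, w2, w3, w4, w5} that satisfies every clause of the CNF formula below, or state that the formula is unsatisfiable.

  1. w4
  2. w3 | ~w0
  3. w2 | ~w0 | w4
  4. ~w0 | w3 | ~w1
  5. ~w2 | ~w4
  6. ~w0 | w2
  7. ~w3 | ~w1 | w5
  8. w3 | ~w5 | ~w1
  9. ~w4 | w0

UNSATISFIABLE

The clause (w4) is unit, so w4 = 1.
The clause (~w2) is unit, so w2 = 0.
The clause (~w0) is unit, so w0 = 0.
Now (w0) is unsatisfied and unit — conflict.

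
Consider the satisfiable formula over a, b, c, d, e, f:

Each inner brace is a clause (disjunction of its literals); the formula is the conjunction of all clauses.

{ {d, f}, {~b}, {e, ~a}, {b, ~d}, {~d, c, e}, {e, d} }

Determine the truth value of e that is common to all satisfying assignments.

Suppose e = 0.
The clause (~b) is unit, so b = 0.
The clause (~a) is unit, so a = 0.
The clause (~d) is unit, so d = 0.
Now (d) is unsatisfied and unit — conflict.
So every satisfying assignment has e = True.

True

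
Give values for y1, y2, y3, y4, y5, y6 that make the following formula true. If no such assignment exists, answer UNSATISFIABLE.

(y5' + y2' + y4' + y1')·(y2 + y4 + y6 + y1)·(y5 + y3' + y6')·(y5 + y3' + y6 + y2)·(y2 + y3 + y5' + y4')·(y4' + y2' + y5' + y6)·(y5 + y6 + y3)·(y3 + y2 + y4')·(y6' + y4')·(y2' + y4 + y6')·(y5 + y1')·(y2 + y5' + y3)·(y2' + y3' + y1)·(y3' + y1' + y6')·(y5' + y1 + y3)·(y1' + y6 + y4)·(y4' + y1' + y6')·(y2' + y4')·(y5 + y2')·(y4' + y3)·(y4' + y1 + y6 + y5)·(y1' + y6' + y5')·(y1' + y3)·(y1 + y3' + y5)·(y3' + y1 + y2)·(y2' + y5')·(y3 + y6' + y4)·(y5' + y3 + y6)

Case y6 = 0:
Case y5 = 1:
The clause (y2') is unit, so y2 = 0.
The clause (y3) is unit, so y3 = 1.
The clause (y1) is unit, so y1 = 1.
The clause (y4) is unit, so y4 = 1.
This assignment satisfies each clause.

y1 ↦ 1, y2 ↦ 0, y3 ↦ 1, y4 ↦ 1, y5 ↦ 1, y6 ↦ 0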